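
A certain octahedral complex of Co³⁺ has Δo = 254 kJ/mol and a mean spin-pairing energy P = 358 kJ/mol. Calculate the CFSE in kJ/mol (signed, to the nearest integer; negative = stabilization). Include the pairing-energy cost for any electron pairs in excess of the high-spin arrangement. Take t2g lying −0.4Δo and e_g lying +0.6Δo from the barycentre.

Co is in group 9, so Co³⁺ is d⁶ (9 − 3 = 6).
Δo < P, so pairing is avoided: the ground state is high-spin.
That gives t2g^4 e_g^2.
Orbital CFSE = -0.4Δo = -0.4 × 254 = -102 kJ/mol.
High-spin has no excess pairs, so no pairing correction applies.

-102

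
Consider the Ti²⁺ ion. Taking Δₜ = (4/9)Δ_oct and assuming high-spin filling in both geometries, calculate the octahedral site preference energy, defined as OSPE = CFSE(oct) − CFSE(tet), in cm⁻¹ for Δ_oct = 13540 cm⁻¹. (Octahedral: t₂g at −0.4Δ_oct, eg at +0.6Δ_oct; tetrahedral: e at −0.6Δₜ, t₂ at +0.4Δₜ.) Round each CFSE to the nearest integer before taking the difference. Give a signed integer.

-3611

Group 4 minus oxidation state +2 gives a d² configuration for Ti²⁺.
Octahedral (high-spin): t2g^2 e_g^0, CFSE = 2(−0.4) + 0(+0.6) = -0.8Δ_oct = -0.8 × 13540 = -10832 cm⁻¹.
In a tetrahedral site the filling is e^2 t2^0: CFSE(tet) = -1.2Δₜ = -1.2 × (4/9)(13540) = -7221 cm⁻¹.
OSPE = CFSE(oct) − CFSE(tet) = -10832 − (-7221) = -3611 cm⁻¹.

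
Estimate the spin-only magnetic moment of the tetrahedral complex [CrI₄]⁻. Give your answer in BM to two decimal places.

3.87 BM

Each I⁻ contributes -1; 4 × (-1) = -4. With overall charge -1, Cr is in the +3 oxidation state.
Cr³⁺: group 6, so d-count = 6 − 3 = 3.
Tetrahedral splitting is small, so the complex is high-spin.
Configuration: e² t₂¹ → 3 unpaired electrons.
μ(spin-only) = √[3(3+2)] = √15 ≈ 3.87 BM.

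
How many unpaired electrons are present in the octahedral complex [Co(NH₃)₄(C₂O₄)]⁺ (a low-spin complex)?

Ligand charges: 4×(+0) from NH₃ and 1×(-2) from C₂O₄²⁻ sum to -2; with overall charge +1, Co is +3.
Co sits in group 9; removing 3 electrons leaves Co³⁺ with 9 − 3 = 6 d electrons.
Configuration: t₂g⁶ eg⁰, giving 0 unpaired electrons.

0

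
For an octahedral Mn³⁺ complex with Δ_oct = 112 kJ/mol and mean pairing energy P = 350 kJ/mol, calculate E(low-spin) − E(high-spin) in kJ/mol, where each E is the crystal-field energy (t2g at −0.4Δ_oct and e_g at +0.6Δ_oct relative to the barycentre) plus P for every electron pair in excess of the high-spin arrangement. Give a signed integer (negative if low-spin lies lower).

238

Mn sits in group 7; removing 3 electrons leaves Mn³⁺ with 7 − 3 = 4 d electrons.
In the high-spin limit (t2g^3 e_g^1) the orbital term is -0.6Δ_oct = -67 kJ/mol, with no excess pairing.
For low-spin the configuration is t2g^4 e_g^0: orbital energy -1.6 × 112 = -179 kJ/mol, and 1 additional pair relative to high-spin adds 350 kJ/mol, giving 171 kJ/mol.
The difference is 171 − (-67) = 238 kJ/mol, so high-spin lies lower.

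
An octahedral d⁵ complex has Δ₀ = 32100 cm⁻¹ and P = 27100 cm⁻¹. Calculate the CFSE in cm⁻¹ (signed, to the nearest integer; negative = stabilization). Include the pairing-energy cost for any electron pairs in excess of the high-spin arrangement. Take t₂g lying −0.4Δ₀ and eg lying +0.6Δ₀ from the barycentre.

With Δ₀ > P the complex is low-spin.
Filling d⁵ accordingly: t₂g⁵ eg⁰.
Orbital CFSE = -2.0Δ₀ = -2.0 × 32100 = -64200 cm⁻¹.
Excess pairs vs high-spin: 2 − 0 = 2; pairing cost = +54200 cm⁻¹.
Net CFSE = -64200 + 54200 = -10000 cm⁻¹.

-10000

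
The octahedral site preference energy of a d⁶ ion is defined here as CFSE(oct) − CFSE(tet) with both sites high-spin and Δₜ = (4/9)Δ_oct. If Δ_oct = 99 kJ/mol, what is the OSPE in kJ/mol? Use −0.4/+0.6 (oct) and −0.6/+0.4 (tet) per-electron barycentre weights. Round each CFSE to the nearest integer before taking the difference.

-14

In an octahedral site d⁶ (HS) is t₂g⁴ eg², giving CFSE(oct) = -0.4Δ_oct = -40 kJ/mol.
Tetrahedral e³ t₂³ gives -0.6Δₜ = -0.6 × (4/9) × 99 = -26 kJ/mol.
OSPE = CFSE(oct) − CFSE(tet) = -40 − (-26) = -14 kJ/mol.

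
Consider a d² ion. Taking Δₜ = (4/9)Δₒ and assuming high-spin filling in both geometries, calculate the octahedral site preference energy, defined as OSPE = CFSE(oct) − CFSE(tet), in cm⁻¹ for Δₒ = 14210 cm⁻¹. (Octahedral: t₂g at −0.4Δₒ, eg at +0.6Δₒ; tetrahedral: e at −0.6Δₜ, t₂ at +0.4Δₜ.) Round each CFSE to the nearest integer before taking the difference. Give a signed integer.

In an octahedral site d² (HS) is t₂g² eg⁰, giving CFSE(oct) = -0.8Δₒ = -11368 cm⁻¹.
In a tetrahedral site the filling is e² t₂⁰: CFSE(tet) = -1.2Δₜ = -1.2 × (4/9)(14210) = -7579 cm⁻¹.
OSPE = CFSE(oct) − CFSE(tet) = -11368 − (-7579) = -3789 cm⁻¹.

-3789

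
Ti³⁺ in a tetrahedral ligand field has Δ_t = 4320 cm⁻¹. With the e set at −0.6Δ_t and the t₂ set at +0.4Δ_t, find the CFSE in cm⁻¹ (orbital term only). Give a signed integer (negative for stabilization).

Ti³⁺: group 4, so d-count = 4 − 3 = 1.
With tetrahedral geometry the complex is necessarily high-spin.
The d¹ electrons fill as e¹ t₂⁰.
Orbital CFSE = 1(-0.6) + 0(0.4) = -0.6Δ_t = -0.6 × 4320 = -2592 cm⁻¹.

-2592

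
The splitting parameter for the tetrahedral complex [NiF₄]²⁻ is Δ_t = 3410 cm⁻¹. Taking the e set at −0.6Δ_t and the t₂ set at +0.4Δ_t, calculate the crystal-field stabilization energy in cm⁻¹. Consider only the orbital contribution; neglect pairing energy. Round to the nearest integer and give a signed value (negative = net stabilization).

-2728

Each F⁻ contributes -1; 4 × (-1) = -4. With overall charge -2, Ni is in the +2 oxidation state.
Ni²⁺: group 10, so d-count = 10 − 2 = 8.
With tetrahedral geometry the complex is necessarily high-spin.
Electron filling gives e⁴ t₂⁴.
Orbital CFSE = 4(-0.6) + 4(0.4) = -0.8Δ_t = -0.8 × 3410 = -2728 cm⁻¹.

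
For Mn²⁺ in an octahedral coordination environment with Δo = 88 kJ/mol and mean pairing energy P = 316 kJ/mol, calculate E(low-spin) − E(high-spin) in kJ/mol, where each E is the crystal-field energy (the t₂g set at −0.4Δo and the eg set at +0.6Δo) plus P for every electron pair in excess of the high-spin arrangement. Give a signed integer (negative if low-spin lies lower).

456

Mn²⁺: group 7, so d-count = 7 − 2 = 5.
In the high-spin limit (t₂g³ eg²) the orbital term is 0.0Δo = 0 kJ/mol, with no excess pairing.
Low-spin: t₂g⁵ eg⁰, orbital CFSE = -2.0Δo = -176 kJ/mol; plus 2 excess pairs × P = +632 kJ/mol; total 456 kJ/mol.
E(LS) − E(HS) = 456 − (0) = 456 kJ/mol.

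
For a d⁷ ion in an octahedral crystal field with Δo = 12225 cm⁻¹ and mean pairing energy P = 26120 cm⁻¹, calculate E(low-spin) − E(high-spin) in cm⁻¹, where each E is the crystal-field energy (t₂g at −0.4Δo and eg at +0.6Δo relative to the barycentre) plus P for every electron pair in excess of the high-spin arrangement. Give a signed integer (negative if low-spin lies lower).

High-spin d⁷ fills as t₂g⁵ eg² with CFSE 5(−0.4) + 2(+0.6) = -0.8Δo = -9780 cm⁻¹.
For low-spin the configuration is t₂g⁶ eg¹: orbital energy -1.8 × 12225 = -22005 cm⁻¹, and 1 additional pair relative to high-spin adds 26120 cm⁻¹, giving 4115 cm⁻¹.
The difference is 4115 − (-9780) = 13895 cm⁻¹, so high-spin lies lower.

13895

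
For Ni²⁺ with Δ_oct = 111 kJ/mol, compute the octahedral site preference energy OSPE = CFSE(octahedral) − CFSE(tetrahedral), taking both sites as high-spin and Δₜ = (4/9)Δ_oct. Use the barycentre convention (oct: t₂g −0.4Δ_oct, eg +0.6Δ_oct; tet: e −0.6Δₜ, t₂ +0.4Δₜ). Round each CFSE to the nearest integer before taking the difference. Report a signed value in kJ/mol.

-94

Ni is in group 10, so Ni²⁺ is d⁸ (10 − 2 = 8).
Octahedral high-spin t₂g⁶ eg²: CFSE = -1.2 × 111 = -133 kJ/mol.
Tetrahedral e⁴ t₂⁴ gives -0.8Δₜ = -0.8 × (4/9) × 111 = -39 kJ/mol.
Subtracting, OSPE = -133 − (-39) = -94 kJ/mol.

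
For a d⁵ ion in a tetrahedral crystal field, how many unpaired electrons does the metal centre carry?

5

Tetrahedral splitting is small, so the complex is high-spin.
Configuration: e^2 t2^3, giving 5 unpaired electrons.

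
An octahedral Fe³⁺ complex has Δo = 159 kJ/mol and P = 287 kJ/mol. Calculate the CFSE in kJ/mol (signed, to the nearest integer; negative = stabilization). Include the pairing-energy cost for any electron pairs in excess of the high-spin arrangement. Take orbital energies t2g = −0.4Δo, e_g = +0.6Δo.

Group 8 minus oxidation state +3 gives a d⁵ configuration for Fe³⁺.
Δo < P, so pairing is avoided: the ground state is high-spin.
Configuration: t2g^3 e_g^2.
Orbital CFSE = 0.0Δo = 0.0 × 159 = 0 kJ/mol.
High-spin has no excess pairs, so no pairing correction applies.

0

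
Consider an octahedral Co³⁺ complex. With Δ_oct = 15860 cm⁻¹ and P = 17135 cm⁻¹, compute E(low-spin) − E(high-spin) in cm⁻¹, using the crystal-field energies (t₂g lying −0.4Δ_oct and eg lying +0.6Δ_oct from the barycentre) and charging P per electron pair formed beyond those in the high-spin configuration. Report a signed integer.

2550

Group 9 minus oxidation state +3 gives a d⁶ configuration for Co³⁺.
High-spin d⁶ fills as t₂g⁴ eg² with CFSE 4(−0.4) + 2(+0.6) = -0.4Δ_oct = -6344 cm⁻¹.
For low-spin the configuration is t₂g⁶ eg⁰: orbital energy -2.4 × 15860 = -38064 cm⁻¹, and 2 additional pairs relative to high-spin add 34270 cm⁻¹, giving -3794 cm⁻¹.
E(LS) − E(HS) = -3794 − (-6344) = 2550 cm⁻¹.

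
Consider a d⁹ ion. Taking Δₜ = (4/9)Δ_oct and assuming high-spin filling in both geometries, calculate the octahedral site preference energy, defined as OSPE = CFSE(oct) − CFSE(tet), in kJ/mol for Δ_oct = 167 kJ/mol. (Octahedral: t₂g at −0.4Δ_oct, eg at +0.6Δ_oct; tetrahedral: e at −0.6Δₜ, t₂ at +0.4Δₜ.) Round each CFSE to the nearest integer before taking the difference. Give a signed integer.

-70

Octahedral high-spin t₂g⁶ eg³: CFSE = -0.6 × 167 = -100 kJ/mol.
Tetrahedral e⁴ t₂⁵ gives -0.4Δₜ = -0.4 × (4/9) × 167 = -30 kJ/mol.
OSPE = CFSE(oct) − CFSE(tet) = -100 − (-30) = -70 kJ/mol.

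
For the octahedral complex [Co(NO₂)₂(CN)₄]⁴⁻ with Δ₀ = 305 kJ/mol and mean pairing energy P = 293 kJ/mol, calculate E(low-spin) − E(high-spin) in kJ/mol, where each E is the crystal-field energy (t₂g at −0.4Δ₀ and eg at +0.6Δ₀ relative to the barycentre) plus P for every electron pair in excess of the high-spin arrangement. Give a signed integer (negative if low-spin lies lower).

Ligand charges: 2×(-1) from NO₂⁻ and 4×(-1) from CN⁻ sum to -6; with overall charge -4, Co is +2.
Co is in group 9, so Co²⁺ is d⁷ (9 − 2 = 7).
High-spin: t₂g⁵ eg², CFSE = -0.8Δ₀ = -244 kJ/mol.
For low-spin the configuration is t₂g⁶ eg¹: orbital energy -1.8 × 305 = -549 kJ/mol, and 1 additional pair relative to high-spin adds 293 kJ/mol, giving -256 kJ/mol.
Thus E(LS) − E(HS) = -12 kJ/mol.

-12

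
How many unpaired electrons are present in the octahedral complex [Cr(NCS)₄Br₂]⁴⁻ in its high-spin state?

Ligand charges: 4×(-1) from NCS⁻ and 2×(-1) from Br⁻ sum to -6; with overall charge -4, Cr is +2.
Cr is in group 6, so Cr²⁺ is d⁴ (6 − 2 = 4).
Configuration: t₂g³ eg¹, giving 4 unpaired electrons.

4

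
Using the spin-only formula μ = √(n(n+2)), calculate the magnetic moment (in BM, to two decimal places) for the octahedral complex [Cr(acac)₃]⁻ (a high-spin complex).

4.90 BM

Each acac⁻ contributes -1; 3 × (-1) = -3. With overall charge -1, Cr is in the +2 oxidation state.
Cr²⁺: group 6, so d-count = 6 − 2 = 4.
Configuration: t₂g³ eg¹ → 4 unpaired electrons.
μ(spin-only) = √[4(4+2)] = √24 ≈ 4.90 BM.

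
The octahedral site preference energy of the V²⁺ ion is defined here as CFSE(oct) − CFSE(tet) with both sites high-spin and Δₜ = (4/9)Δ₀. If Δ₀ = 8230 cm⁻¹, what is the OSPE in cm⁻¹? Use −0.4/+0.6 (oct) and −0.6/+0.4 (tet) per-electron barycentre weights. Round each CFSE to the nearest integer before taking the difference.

-6950

V²⁺: group 5, so d-count = 5 − 2 = 3.
Octahedral (high-spin): t2g^3 e_g^0, CFSE = 3(−0.4) + 0(+0.6) = -1.2Δ₀ = -1.2 × 8230 = -9876 cm⁻¹.
Tetrahedral e^2 t2^1 gives -0.8Δₜ = -0.8 × (4/9) × 8230 = -2926 cm⁻¹.
Subtracting, OSPE = -9876 − (-2926) = -6950 cm⁻¹.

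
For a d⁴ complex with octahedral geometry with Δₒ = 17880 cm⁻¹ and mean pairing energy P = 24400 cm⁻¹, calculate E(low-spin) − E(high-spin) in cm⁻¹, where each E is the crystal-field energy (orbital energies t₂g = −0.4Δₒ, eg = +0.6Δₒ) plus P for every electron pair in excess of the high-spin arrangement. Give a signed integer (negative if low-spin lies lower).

6520

High-spin: t₂g³ eg¹, CFSE = -0.6Δₒ = -10728 cm⁻¹.
Low-spin: t₂g⁴ eg⁰, orbital CFSE = -1.6Δₒ = -28608 cm⁻¹; plus 1 excess pair × P = +24400 cm⁻¹; total -4208 cm⁻¹.
The difference is -4208 − (-10728) = 6520 cm⁻¹, so high-spin lies lower.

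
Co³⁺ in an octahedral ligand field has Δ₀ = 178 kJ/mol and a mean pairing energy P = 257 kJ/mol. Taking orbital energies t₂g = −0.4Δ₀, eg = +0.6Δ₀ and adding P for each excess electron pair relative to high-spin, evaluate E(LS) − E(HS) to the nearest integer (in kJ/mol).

Co³⁺: group 9, so d-count = 9 − 3 = 6.
In the high-spin limit (t₂g⁴ eg²) the orbital term is -0.4Δ₀ = -71 kJ/mol, with no excess pairing.
Low-spin t₂g⁶ eg⁰ gives -2.4Δ₀ = -427 kJ/mol, but forming 2 extra pairs costs 2P = 514 kJ/mol, so E(LS) = -427 + 514 = 87 kJ/mol.
E(LS) − E(HS) = 87 − (-71) = 158 kJ/mol.

158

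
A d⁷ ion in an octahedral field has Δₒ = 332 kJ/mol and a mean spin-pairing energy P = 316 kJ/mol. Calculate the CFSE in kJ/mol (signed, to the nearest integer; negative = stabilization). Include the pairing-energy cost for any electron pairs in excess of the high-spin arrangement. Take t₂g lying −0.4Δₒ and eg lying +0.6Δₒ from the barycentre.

-282

Δₒ > P, so pairing is preferred: the ground state is low-spin.
Configuration: t₂g⁶ eg¹.
Orbital CFSE = -1.8Δₒ = -1.8 × 332 = -598 kJ/mol.
Excess pairs vs high-spin: 3 − 2 = 1; pairing cost = +316 kJ/mol.
Net CFSE = -598 + 316 = -282 kJ/mol.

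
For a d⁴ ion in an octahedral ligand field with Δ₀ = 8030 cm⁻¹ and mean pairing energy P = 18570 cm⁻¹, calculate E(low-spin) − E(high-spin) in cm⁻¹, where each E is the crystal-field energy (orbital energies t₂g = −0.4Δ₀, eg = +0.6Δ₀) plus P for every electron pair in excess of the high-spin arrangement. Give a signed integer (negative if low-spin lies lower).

In the high-spin limit (t₂g³ eg¹) the orbital term is -0.6Δ₀ = -4818 cm⁻¹, with no excess pairing.
Low-spin: t₂g⁴ eg⁰, orbital CFSE = -1.6Δ₀ = -12848 cm⁻¹; plus 1 excess pair × P = +18570 cm⁻¹; total 5722 cm⁻¹.
E(LS) − E(HS) = 5722 − (-4818) = 10540 cm⁻¹.

10540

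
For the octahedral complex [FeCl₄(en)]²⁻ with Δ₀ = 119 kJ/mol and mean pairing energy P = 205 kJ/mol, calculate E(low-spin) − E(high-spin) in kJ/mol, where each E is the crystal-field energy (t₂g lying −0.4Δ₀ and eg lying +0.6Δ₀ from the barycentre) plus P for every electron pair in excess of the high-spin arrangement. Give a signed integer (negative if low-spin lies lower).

Ligand charges: 4×(-1) from Cl⁻ and 1×(+0) from en sum to -4; with overall charge -2, Fe is +2.
Fe sits in group 8; removing 2 electrons leaves Fe²⁺ with 8 − 2 = 6 d electrons.
High-spin: t₂g⁴ eg², CFSE = -0.4Δ₀ = -48 kJ/mol.
For low-spin the configuration is t₂g⁶ eg⁰: orbital energy -2.4 × 119 = -286 kJ/mol, and 2 additional pairs relative to high-spin add 410 kJ/mol, giving 124 kJ/mol.
E(LS) − E(HS) = 124 − (-48) = 172 kJ/mol.

172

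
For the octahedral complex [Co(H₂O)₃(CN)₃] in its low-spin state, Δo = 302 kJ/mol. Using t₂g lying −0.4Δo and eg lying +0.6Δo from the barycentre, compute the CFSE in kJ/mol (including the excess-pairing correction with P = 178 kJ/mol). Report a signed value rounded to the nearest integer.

Ligand charges: 3×(+0) from H₂O and 3×(-1) from CN⁻ sum to -3; with overall charge +0, Co is +3.
Co sits in group 9; removing 3 electrons leaves Co³⁺ with 9 − 3 = 6 d electrons.
Configuration: t₂g⁶ eg⁰.
CFSE(orbital) = 6×(-0.4Δo) + 0×(0.6Δo) = -2.4Δo; with Δo = 302 kJ/mol that is -725 kJ/mol.
Pairing penalty: 3 pairs vs 1 in the high-spin reference → 2 extra × P = 356 kJ/mol.
Combining: -725 + 356 = -369 kJ/mol.

-369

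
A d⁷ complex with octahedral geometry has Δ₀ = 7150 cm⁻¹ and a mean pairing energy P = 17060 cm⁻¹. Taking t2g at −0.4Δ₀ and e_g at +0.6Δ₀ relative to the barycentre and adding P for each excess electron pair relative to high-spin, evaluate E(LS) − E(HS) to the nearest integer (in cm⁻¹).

In the high-spin limit (t2g^5 e_g^2) the orbital term is -0.8Δ₀ = -5720 cm⁻¹, with no excess pairing.
Low-spin t2g^6 e_g^1 gives -1.8Δ₀ = -12870 cm⁻¹, but forming 1 extra pair costs 1P = 17060 cm⁻¹, so E(LS) = -12870 + 17060 = 4190 cm⁻¹.
The difference is 4190 − (-5720) = 9910 cm⁻¹, so high-spin lies lower.

9910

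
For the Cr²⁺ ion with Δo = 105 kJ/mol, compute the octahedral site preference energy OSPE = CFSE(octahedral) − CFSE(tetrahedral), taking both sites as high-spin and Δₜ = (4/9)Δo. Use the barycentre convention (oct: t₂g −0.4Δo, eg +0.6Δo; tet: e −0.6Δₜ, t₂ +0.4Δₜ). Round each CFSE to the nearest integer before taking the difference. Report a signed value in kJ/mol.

-44

Group 6 minus oxidation state +2 gives a d⁴ configuration for Cr²⁺.
Octahedral (high-spin): t₂g³ eg¹, CFSE = 3(−0.4) + 1(+0.6) = -0.6Δo = -0.6 × 105 = -63 kJ/mol.
Tetrahedral: e² t₂², CFSE = 2(−0.6) + 2(+0.4) = -0.4Δₜ = -0.4 × (4/9) × 105 = -19 kJ/mol.
OSPE = CFSE(oct) − CFSE(tet) = -63 − (-19) = -44 kJ/mol.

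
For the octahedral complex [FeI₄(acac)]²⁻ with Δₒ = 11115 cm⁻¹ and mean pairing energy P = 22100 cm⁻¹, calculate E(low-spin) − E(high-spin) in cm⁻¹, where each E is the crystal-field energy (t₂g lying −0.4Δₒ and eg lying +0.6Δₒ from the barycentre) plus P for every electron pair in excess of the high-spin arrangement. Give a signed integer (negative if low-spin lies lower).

Ligand charges: 4×(-1) from I⁻ and 1×(-1) from acac⁻ sum to -5; with overall charge -2, Fe is +3.
Fe³⁺: group 8, so d-count = 8 − 3 = 5.
In the high-spin limit (t₂g³ eg²) the orbital term is 0.0Δₒ = 0 cm⁻¹, with no excess pairing.
Low-spin t₂g⁵ eg⁰ gives -2.0Δₒ = -22230 cm⁻¹, but forming 2 extra pairs costs 2P = 44200 cm⁻¹, so E(LS) = -22230 + 44200 = 21970 cm⁻¹.
Thus E(LS) − E(HS) = 21970 cm⁻¹.

21970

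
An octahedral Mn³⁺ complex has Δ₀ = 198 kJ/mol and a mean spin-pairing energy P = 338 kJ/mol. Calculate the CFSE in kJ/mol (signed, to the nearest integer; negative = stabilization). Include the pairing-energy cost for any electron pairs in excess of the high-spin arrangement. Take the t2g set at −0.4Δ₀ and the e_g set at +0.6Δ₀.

Group 7 minus oxidation state +3 gives a d⁴ configuration for Mn³⁺.
Here Δ₀ < P (198 < 338), so the high-spin state is favoured.
That gives t2g^3 e_g^1.
Orbital CFSE = -0.6Δ₀ = -0.6 × 198 = -119 kJ/mol.
High-spin has no excess pairs, so no pairing correction applies.

-119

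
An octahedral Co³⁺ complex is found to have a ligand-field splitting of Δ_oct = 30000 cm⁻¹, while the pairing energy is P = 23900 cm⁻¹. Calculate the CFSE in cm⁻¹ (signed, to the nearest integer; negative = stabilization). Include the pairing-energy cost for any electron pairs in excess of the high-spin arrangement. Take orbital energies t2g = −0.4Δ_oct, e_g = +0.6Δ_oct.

-24200

Co³⁺: group 9, so d-count = 9 − 3 = 6.
Here Δ_oct > P (30000 > 23900), so the low-spin state is favoured.
Filling d⁶ accordingly: t2g^6 e_g^0.
Orbital CFSE = -2.4Δ_oct = -2.4 × 30000 = -72000 cm⁻¹.
Excess pairs vs high-spin: 3 − 1 = 2; pairing cost = +47800 cm⁻¹.
Net CFSE = -72000 + 47800 = -24200 cm⁻¹.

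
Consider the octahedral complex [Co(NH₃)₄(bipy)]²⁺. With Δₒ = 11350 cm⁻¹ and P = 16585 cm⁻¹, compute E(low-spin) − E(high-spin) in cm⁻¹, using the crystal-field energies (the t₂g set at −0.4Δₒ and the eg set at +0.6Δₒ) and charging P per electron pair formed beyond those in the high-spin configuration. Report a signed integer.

5235

Ligand charges: 4×(+0) from NH₃ and 1×(+0) from bipy sum to +0; with overall charge +2, Co is +2.
Co is in group 9, so Co²⁺ is d⁷ (9 − 2 = 7).
High-spin d⁷ fills as t₂g⁵ eg² with CFSE 5(−0.4) + 2(+0.6) = -0.8Δₒ = -9080 cm⁻¹.
For low-spin the configuration is t₂g⁶ eg¹: orbital energy -1.8 × 11350 = -20430 cm⁻¹, and 1 additional pair relative to high-spin adds 16585 cm⁻¹, giving -3845 cm⁻¹.
Thus E(LS) − E(HS) = 5235 cm⁻¹.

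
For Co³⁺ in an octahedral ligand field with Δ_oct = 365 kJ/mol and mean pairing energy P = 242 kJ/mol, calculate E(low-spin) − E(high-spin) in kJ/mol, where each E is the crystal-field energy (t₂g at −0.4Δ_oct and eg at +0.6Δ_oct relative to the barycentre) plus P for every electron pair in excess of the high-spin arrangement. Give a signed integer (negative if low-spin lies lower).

Group 9 minus oxidation state +3 gives a d⁶ configuration for Co³⁺.
High-spin: t₂g⁴ eg², CFSE = -0.4Δ_oct = -146 kJ/mol.
Low-spin t₂g⁶ eg⁰ gives -2.4Δ_oct = -876 kJ/mol, but forming 2 extra pairs costs 2P = 484 kJ/mol, so E(LS) = -876 + 484 = -392 kJ/mol.
E(LS) − E(HS) = -392 − (-146) = -246 kJ/mol.

-246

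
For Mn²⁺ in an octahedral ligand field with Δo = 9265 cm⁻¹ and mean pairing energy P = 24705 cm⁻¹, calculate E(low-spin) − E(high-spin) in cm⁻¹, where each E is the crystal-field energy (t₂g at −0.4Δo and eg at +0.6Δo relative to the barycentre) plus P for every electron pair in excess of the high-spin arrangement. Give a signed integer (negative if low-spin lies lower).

Mn is in group 7, so Mn²⁺ is d⁵ (7 − 2 = 5).
High-spin d⁵ fills as t₂g³ eg² with CFSE 3(−0.4) + 2(+0.6) = 0.0Δo = 0 cm⁻¹.
Low-spin: t₂g⁵ eg⁰, orbital CFSE = -2.0Δo = -18530 cm⁻¹; plus 2 excess pairs × P = +49410 cm⁻¹; total 30880 cm⁻¹.
E(LS) − E(HS) = 30880 − (0) = 30880 cm⁻¹.

30880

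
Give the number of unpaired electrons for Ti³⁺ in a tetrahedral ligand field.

Ti³⁺: group 4, so d-count = 4 − 3 = 1.
Tetrahedral splitting is small, so the complex is high-spin.
Configuration: e¹ t₂⁰, giving 1 unpaired electron.

1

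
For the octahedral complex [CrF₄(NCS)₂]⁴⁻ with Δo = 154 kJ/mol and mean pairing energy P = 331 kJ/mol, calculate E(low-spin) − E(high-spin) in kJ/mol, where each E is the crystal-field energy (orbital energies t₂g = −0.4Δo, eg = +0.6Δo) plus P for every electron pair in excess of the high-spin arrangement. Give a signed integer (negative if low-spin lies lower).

177

Ligand charges: 4×(-1) from F⁻ and 2×(-1) from NCS⁻ sum to -6; with overall charge -4, Cr is +2.
Cr is in group 6, so Cr²⁺ is d⁴ (6 − 2 = 4).
In the high-spin limit (t₂g³ eg¹) the orbital term is -0.6Δo = -92 kJ/mol, with no excess pairing.
For low-spin the configuration is t₂g⁴ eg⁰: orbital energy -1.6 × 154 = -246 kJ/mol, and 1 additional pair relative to high-spin adds 331 kJ/mol, giving 85 kJ/mol.
Thus E(LS) − E(HS) = 177 kJ/mol.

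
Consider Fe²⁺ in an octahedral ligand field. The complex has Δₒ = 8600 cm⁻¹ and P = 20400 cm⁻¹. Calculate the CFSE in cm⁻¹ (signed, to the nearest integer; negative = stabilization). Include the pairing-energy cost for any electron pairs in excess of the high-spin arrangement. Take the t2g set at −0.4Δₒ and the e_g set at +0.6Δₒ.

Fe is in group 8, so Fe²⁺ is d⁶ (8 − 2 = 6).
Δₒ < P, so pairing is avoided: the ground state is high-spin.
That gives t2g^4 e_g^2.
Orbital CFSE = -0.4Δₒ = -0.4 × 8600 = -3440 cm⁻¹.
High-spin has no excess pairs, so no pairing correction applies.

-3440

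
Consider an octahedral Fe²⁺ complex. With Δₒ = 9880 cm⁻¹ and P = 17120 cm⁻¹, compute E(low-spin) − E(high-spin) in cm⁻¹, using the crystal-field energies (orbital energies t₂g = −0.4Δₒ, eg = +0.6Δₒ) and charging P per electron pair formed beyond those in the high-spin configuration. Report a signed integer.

Fe sits in group 8; removing 2 electrons leaves Fe²⁺ with 8 − 2 = 6 d electrons.
High-spin: t₂g⁴ eg², CFSE = -0.4Δₒ = -3952 cm⁻¹.
For low-spin the configuration is t₂g⁶ eg⁰: orbital energy -2.4 × 9880 = -23712 cm⁻¹, and 2 additional pairs relative to high-spin add 34240 cm⁻¹, giving 10528 cm⁻¹.
The difference is 10528 − (-3952) = 14480 cm⁻¹, so high-spin lies lower.

14480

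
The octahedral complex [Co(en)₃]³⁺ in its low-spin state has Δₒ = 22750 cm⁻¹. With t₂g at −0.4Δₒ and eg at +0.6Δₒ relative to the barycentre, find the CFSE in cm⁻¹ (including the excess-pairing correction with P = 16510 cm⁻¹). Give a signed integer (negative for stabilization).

-21580

en is neutral, so the +3 overall charge sits on Co: oxidation state +3.
Group 9 minus oxidation state +3 gives a d⁶ configuration for Co³⁺.
Electron filling gives t₂g⁶ eg⁰.
CFSE(orbital) = 6×(-0.4Δₒ) + 0×(0.6Δₒ) = -2.4Δₒ; with Δₒ = 22750 cm⁻¹ that is -54600 cm⁻¹.
Relative to high-spin t₂g⁴ eg² (1 paired), the low-spin configuration has 2 additional pairs, contributing +2 × 16510 = +33020 cm⁻¹.
Net CFSE = -54600 + 33020 = -21580 cm⁻¹.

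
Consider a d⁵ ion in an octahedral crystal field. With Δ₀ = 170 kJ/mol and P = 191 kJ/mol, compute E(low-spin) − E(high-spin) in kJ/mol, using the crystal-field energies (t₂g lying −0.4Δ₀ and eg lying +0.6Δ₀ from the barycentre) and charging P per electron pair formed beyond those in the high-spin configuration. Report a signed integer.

High-spin d⁵ fills as t₂g³ eg² with CFSE 3(−0.4) + 2(+0.6) = 0.0Δ₀ = 0 kJ/mol.
For low-spin the configuration is t₂g⁵ eg⁰: orbital energy -2.0 × 170 = -340 kJ/mol, and 2 additional pairs relative to high-spin add 382 kJ/mol, giving 42 kJ/mol.
The difference is 42 − (0) = 42 kJ/mol, so high-spin lies lower.

42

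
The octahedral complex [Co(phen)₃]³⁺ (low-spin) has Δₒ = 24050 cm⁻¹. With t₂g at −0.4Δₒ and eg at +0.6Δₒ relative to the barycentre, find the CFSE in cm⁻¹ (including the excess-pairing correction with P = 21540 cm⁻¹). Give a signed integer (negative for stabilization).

-14640

phen is neutral, so the +3 overall charge sits on Co: oxidation state +3.
Group 9 minus oxidation state +3 gives a d⁶ configuration for Co³⁺.
Configuration: t₂g⁶ eg⁰.
CFSE(orbital) = 6×(-0.4Δₒ) + 0×(0.6Δₒ) = -2.4Δₒ; with Δₒ = 24050 cm⁻¹ that is -57720 cm⁻¹.
High-spin d⁶ would be t₂g⁴ eg² with 1 pair; low-spin has 3, so 2 excess pairs cost +2P = +43080 cm⁻¹.
Overall CFSE = -57720 + 43080 = -14640 cm⁻¹.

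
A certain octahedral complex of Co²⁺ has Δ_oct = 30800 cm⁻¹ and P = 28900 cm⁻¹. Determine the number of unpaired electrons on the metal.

Co²⁺: group 9, so d-count = 9 − 2 = 7.
Since Δ_oct = 30800 cm⁻¹ > P = 28900 cm⁻¹, the complex adopts the low-spin configuration.
Filling d⁷ accordingly: t2g^6 e_g^1.
Unpaired electrons: 1.

1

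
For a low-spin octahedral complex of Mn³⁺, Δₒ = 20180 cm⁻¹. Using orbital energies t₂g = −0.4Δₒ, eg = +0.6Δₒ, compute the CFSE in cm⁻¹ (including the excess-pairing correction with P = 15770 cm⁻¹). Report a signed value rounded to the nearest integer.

-16518

Mn sits in group 7; removing 3 electrons leaves Mn³⁺ with 7 − 3 = 4 d electrons.
Electron filling gives t₂g⁴ eg⁰.
The orbital stabilization is -1.6Δₒ = -1.6 × 20180 = -32288 cm⁻¹.
High-spin d⁴ would be t₂g³ eg¹ with 0 pairs; low-spin has 1, so 1 excess pair costs +1P = +15770 cm⁻¹.
Net CFSE = -32288 + 15770 = -16518 cm⁻¹.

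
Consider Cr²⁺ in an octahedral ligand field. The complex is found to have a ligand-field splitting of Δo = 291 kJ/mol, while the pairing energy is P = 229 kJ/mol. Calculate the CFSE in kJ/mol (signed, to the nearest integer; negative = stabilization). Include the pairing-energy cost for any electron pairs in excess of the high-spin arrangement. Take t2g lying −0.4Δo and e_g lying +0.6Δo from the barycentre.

Group 6 minus oxidation state +2 gives a d⁴ configuration for Cr²⁺.
With Δo > P the complex is low-spin.
Filling d⁴ accordingly: t2g^4 e_g^0.
Orbital CFSE = -1.6Δo = -1.6 × 291 = -466 kJ/mol.
Excess pairs vs high-spin: 1 − 0 = 1; pairing cost = +229 kJ/mol.
Net CFSE = -466 + 229 = -237 kJ/mol.

-237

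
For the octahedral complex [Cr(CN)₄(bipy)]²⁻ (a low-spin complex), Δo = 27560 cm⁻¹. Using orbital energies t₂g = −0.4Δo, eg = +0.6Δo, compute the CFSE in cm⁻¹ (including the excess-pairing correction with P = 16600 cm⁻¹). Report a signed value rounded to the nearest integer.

Ligand charges: 4×(-1) from CN⁻ and 1×(+0) from bipy sum to -4; with overall charge -2, Cr is +2.
Cr sits in group 6; removing 2 electrons leaves Cr²⁺ with 6 − 2 = 4 d electrons.
Electron filling gives t₂g⁴ eg⁰.
The orbital stabilization is -1.6Δo = -1.6 × 27560 = -44096 cm⁻¹.
Relative to high-spin t₂g³ eg¹ (0 paired), the low-spin configuration has 1 additional pair, contributing +1 × 16600 = +16600 cm⁻¹.
Net CFSE = -44096 + 16600 = -27496 cm⁻¹.

-27496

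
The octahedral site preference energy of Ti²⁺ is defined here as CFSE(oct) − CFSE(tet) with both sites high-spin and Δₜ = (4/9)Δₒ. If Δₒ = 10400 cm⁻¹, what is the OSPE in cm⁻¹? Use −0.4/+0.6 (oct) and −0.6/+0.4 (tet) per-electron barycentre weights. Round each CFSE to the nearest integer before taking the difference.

-2773

Ti²⁺: group 4, so d-count = 4 − 2 = 2.
Octahedral high-spin t₂g² eg⁰: CFSE = -0.8 × 10400 = -8320 cm⁻¹.
Tetrahedral: e² t₂⁰, CFSE = 2(−0.6) + 0(+0.4) = -1.2Δₜ = -1.2 × (4/9) × 10400 = -5547 cm⁻¹.
OSPE = -8320 − (-5547) = -2773 cm⁻¹.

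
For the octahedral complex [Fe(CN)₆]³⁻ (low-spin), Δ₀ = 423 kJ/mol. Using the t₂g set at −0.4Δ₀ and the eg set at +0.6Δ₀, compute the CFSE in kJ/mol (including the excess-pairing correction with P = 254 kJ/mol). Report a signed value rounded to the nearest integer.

-338

Each CN⁻ contributes -1; 6 × (-1) = -6. With overall charge -3, Fe is in the +3 oxidation state.
Group 8 minus oxidation state +3 gives a d⁵ configuration for Fe³⁺.
Electron filling gives t₂g⁵ eg⁰.
CFSE(orbital) = 5×(-0.4Δ₀) + 0×(0.6Δ₀) = -2.0Δ₀; with Δ₀ = 423 kJ/mol that is -846 kJ/mol.
Pairing penalty: 2 pairs vs 0 in the high-spin reference → 2 extra × P = 508 kJ/mol.
Net CFSE = -846 + 508 = -338 kJ/mol.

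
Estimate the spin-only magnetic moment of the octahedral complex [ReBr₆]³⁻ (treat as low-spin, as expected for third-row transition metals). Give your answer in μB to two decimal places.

2.83 μB

Each Br⁻ contributes -1; 6 × (-1) = -6. With overall charge -3, Re is in the +3 oxidation state.
Re is in group 7, so Re³⁺ is d⁴ (7 − 3 = 4).
Configuration: t₂g⁴ eg⁰ → 2 unpaired electrons.
μ(spin-only) = √[2(2+2)] = √8 ≈ 2.83 μB.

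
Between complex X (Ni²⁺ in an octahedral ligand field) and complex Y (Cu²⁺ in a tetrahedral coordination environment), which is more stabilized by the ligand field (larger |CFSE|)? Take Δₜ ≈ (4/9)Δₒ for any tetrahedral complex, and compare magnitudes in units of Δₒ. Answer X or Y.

X: Ni²⁺: group 10, so d-count = 10 − 2 = 8; t₂g⁶ eg², CFSE = -1.2Δₒ.
Y: Group 11 minus oxidation state +2 gives a d⁹ configuration for Cu²⁺; With tetrahedral geometry the complex is necessarily high-spin; e⁴ t₂⁵, CFSE = -0.4Δₜ ≈ -0.18Δₒ.
So X has the larger |CFSE|.

X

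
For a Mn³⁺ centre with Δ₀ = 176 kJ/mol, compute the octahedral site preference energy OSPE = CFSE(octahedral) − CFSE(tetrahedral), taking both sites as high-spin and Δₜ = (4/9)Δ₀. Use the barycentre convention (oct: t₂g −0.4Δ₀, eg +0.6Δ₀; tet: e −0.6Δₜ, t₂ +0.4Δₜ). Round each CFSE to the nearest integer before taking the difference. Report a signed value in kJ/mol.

-75

Mn is in group 7, so Mn³⁺ is d⁴ (7 − 3 = 4).
Octahedral high-spin t₂g³ eg¹: CFSE = -0.6 × 176 = -106 kJ/mol.
Tetrahedral: e² t₂², CFSE = 2(−0.6) + 2(+0.4) = -0.4Δₜ = -0.4 × (4/9) × 176 = -31 kJ/mol.
OSPE = -106 − (-31) = -75 kJ/mol.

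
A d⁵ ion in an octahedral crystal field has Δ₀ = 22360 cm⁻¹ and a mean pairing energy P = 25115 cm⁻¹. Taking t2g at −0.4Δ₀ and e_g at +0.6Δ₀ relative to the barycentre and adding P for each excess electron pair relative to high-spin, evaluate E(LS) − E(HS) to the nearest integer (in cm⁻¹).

5510

High-spin: t2g^3 e_g^2, CFSE = 0.0Δ₀ = 0 cm⁻¹.
Low-spin t2g^5 e_g^0 gives -2.0Δ₀ = -44720 cm⁻¹, but forming 2 extra pairs costs 2P = 50230 cm⁻¹, so E(LS) = -44720 + 50230 = 5510 cm⁻¹.
Thus E(LS) − E(HS) = 5510 cm⁻¹.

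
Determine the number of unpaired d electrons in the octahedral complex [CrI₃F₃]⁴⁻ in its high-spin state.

Ligand charges: 3×(-1) from I⁻ and 3×(-1) from F⁻ sum to -6; with overall charge -4, Cr is +2.
Cr is in group 6, so Cr²⁺ is d⁴ (6 − 2 = 4).
Configuration: t₂g³ eg¹, giving 4 unpaired electrons.

4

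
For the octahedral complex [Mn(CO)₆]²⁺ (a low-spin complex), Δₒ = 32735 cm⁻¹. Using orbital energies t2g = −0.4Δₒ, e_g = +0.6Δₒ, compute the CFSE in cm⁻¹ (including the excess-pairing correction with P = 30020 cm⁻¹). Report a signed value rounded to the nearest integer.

CO is neutral, so the +2 overall charge sits on Mn: oxidation state +2.
Mn sits in group 7; removing 2 electrons leaves Mn²⁺ with 7 − 2 = 5 d electrons.
Configuration: t2g^5 e_g^0.
CFSE(orbital) = 5×(-0.4Δₒ) + 0×(0.6Δₒ) = -2.0Δₒ; with Δₒ = 32735 cm⁻¹ that is -65470 cm⁻¹.
Pairing penalty: 2 pairs vs 0 in the high-spin reference → 2 extra × P = 60040 cm⁻¹.
Net CFSE = -65470 + 60040 = -5430 cm⁻¹.

-5430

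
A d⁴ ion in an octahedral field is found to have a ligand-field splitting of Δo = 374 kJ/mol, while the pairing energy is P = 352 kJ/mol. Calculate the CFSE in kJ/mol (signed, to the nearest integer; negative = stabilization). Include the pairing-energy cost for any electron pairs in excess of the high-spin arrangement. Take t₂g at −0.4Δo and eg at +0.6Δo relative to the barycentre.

-246

With Δo > P the complex is low-spin.
That gives t₂g⁴ eg⁰.
Orbital CFSE = -1.6Δo = -1.6 × 374 = -598 kJ/mol.
Excess pairs vs high-spin: 1 − 0 = 1; pairing cost = +352 kJ/mol.
Net CFSE = -598 + 352 = -246 kJ/mol.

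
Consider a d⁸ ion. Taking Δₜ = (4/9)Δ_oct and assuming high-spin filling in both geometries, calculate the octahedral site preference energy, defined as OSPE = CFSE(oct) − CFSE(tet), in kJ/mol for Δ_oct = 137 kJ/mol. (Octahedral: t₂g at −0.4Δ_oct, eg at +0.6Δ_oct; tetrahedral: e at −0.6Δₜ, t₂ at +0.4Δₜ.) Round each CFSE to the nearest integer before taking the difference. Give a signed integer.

-115

Octahedral (high-spin): t₂g⁶ eg², CFSE = 6(−0.4) + 2(+0.6) = -1.2Δ_oct = -1.2 × 137 = -164 kJ/mol.
In a tetrahedral site the filling is e⁴ t₂⁴: CFSE(tet) = -0.8Δₜ = -0.8 × (4/9)(137) = -49 kJ/mol.
OSPE = -164 − (-49) = -115 kJ/mol.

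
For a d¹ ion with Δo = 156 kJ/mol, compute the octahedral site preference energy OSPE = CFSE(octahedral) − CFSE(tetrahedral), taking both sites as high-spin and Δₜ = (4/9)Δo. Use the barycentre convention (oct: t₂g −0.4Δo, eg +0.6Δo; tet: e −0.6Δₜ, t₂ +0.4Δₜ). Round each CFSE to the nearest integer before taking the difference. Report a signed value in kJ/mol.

Octahedral (high-spin): t₂g¹ eg⁰, CFSE = 1(−0.4) + 0(+0.6) = -0.4Δo = -0.4 × 156 = -62 kJ/mol.
In a tetrahedral site the filling is e¹ t₂⁰: CFSE(tet) = -0.6Δₜ = -0.6 × (4/9)(156) = -42 kJ/mol.
OSPE = -62 − (-42) = -20 kJ/mol.

-20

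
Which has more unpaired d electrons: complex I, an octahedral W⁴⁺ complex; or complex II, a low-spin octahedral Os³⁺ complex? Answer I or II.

I: W⁴⁺: group 6, so d-count = 6 − 4 = 2; For octahedral d² the high- and low-spin configurations coincide; t2g^2 e_g^0 → 2 unpaired.
II: Group 8 minus oxidation state +3 gives a d⁵ configuration for Os³⁺; t₂g⁵ eg⁰ → 1 unpaired.
So I has more unpaired electrons.

I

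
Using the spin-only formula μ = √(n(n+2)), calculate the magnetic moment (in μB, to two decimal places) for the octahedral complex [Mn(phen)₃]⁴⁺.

3.87 μB

phen is neutral, so the +4 overall charge sits on Mn: oxidation state +4.
Mn sits in group 7; removing 4 electrons leaves Mn⁴⁺ with 7 − 4 = 3 d electrons.
For octahedral d³ the high- and low-spin configurations coincide.
Configuration: t₂g³ eg⁰ → 3 unpaired electrons.
μ(spin-only) = √[3(3+2)] = √15 ≈ 3.87 μB.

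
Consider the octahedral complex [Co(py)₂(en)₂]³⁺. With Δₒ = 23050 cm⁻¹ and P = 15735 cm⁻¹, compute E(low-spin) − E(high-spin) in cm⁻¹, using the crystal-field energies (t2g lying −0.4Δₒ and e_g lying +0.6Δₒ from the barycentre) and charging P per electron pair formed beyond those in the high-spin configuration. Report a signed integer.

-14630

Ligand charges: 2×(+0) from py and 2×(+0) from en sum to +0; with overall charge +3, Co is +3.
Co³⁺: group 9, so d-count = 9 − 3 = 6.
High-spin: t2g^4 e_g^2, CFSE = -0.4Δₒ = -9220 cm⁻¹.
For low-spin the configuration is t2g^6 e_g^0: orbital energy -2.4 × 23050 = -55320 cm⁻¹, and 2 additional pairs relative to high-spin add 31470 cm⁻¹, giving -23850 cm⁻¹.
The difference is -23850 − (-9220) = -14630 cm⁻¹, so low-spin lies lower.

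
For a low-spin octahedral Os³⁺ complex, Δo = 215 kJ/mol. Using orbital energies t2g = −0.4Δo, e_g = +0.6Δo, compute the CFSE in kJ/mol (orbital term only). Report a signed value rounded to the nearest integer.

Os is in group 8, so Os³⁺ is d⁵ (8 − 3 = 5).
The d⁵ electrons fill as t2g^5 e_g^0.
CFSE(orbital) = 5×(-0.4Δo) + 0×(0.6Δo) = -2.0Δo; with Δo = 215 kJ/mol that is -430 kJ/mol.

-430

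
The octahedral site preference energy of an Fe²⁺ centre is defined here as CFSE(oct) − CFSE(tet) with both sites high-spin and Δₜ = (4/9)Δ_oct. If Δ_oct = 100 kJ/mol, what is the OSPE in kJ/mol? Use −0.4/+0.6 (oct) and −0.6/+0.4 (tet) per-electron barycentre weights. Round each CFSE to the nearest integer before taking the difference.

Fe sits in group 8; removing 2 electrons leaves Fe²⁺ with 8 − 2 = 6 d electrons.
Octahedral high-spin t2g^4 e_g^2: CFSE = -0.4 × 100 = -40 kJ/mol.
Tetrahedral: e^3 t2^3, CFSE = 3(−0.6) + 3(+0.4) = -0.6Δₜ = -0.6 × (4/9) × 100 = -27 kJ/mol.
Subtracting, OSPE = -40 − (-27) = -13 kJ/mol.

-13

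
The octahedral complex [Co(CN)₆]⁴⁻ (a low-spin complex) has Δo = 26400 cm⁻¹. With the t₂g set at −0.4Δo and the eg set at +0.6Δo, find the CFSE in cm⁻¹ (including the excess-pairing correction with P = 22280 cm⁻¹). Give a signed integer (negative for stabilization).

Each CN⁻ contributes -1; 6 × (-1) = -6. With overall charge -4, Co is in the +2 oxidation state.
Co is in group 9, so Co²⁺ is d⁷ (9 − 2 = 7).
Electron filling gives t₂g⁶ eg¹.
Orbital CFSE = 6(-0.4) + 1(0.6) = -1.8Δo = -1.8 × 26400 = -47520 cm⁻¹.
Pairing penalty: 3 pairs vs 2 in the high-spin reference → 1 extra × P = 22280 cm⁻¹.
Overall CFSE = -47520 + 22280 = -25240 cm⁻¹.

-25240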